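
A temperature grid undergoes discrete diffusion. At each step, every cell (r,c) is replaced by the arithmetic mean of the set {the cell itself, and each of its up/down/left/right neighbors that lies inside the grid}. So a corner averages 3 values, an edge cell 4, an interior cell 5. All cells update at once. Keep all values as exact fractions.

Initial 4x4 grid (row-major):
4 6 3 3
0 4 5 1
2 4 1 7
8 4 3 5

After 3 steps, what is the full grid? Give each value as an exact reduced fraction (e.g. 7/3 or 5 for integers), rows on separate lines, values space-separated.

Answer: 3799/1080 12553/3600 13153/3600 1817/540
5999/1800 433/120 203/60 13123/3600
6667/1800 5317/1500 3853/1000 1451/400
419/108 7327/1800 2309/600 295/72

Derivation:
After step 1:
  10/3 17/4 17/4 7/3
  5/2 19/5 14/5 4
  7/2 3 4 7/2
  14/3 19/4 13/4 5
After step 2:
  121/36 469/120 409/120 127/36
  197/60 327/100 377/100 379/120
  41/12 381/100 331/100 33/8
  155/36 47/12 17/4 47/12
After step 3:
  3799/1080 12553/3600 13153/3600 1817/540
  5999/1800 433/120 203/60 13123/3600
  6667/1800 5317/1500 3853/1000 1451/400
  419/108 7327/1800 2309/600 295/72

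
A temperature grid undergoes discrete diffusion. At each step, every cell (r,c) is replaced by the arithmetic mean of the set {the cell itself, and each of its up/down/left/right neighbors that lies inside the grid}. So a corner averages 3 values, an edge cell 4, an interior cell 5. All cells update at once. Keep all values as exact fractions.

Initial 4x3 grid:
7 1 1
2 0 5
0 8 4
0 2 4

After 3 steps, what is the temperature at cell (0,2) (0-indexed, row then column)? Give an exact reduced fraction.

Answer: 1523/540

Derivation:
Step 1: cell (0,2) = 7/3
Step 2: cell (0,2) = 85/36
Step 3: cell (0,2) = 1523/540
Full grid after step 3:
  739/270 7453/2880 1523/540
  3631/1440 3593/1200 4231/1440
  3797/1440 283/100 5137/1440
  4933/2160 491/160 7253/2160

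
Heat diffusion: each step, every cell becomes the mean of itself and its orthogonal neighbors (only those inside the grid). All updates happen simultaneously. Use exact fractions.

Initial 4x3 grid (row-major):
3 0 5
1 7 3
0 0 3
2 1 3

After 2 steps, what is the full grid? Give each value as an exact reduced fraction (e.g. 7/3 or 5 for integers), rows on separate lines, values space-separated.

After step 1:
  4/3 15/4 8/3
  11/4 11/5 9/2
  3/4 11/5 9/4
  1 3/2 7/3
After step 2:
  47/18 199/80 131/36
  211/120 77/25 697/240
  67/40 89/50 677/240
  13/12 211/120 73/36

Answer: 47/18 199/80 131/36
211/120 77/25 697/240
67/40 89/50 677/240
13/12 211/120 73/36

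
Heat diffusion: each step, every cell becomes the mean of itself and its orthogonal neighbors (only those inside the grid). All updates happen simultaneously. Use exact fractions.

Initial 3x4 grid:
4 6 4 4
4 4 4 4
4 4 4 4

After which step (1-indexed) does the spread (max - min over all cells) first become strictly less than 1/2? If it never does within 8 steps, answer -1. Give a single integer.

Answer: 3

Derivation:
Step 1: max=14/3, min=4, spread=2/3
Step 2: max=271/60, min=4, spread=31/60
Step 3: max=2371/540, min=4, spread=211/540
  -> spread < 1/2 first at step 3
Step 4: max=232897/54000, min=3647/900, spread=14077/54000
Step 5: max=2084407/486000, min=219683/54000, spread=5363/24300
Step 6: max=62060809/14580000, min=122869/30000, spread=93859/583200
Step 7: max=3709474481/874800000, min=199736467/48600000, spread=4568723/34992000
Step 8: max=221732435629/52488000000, min=6013618889/1458000000, spread=8387449/83980800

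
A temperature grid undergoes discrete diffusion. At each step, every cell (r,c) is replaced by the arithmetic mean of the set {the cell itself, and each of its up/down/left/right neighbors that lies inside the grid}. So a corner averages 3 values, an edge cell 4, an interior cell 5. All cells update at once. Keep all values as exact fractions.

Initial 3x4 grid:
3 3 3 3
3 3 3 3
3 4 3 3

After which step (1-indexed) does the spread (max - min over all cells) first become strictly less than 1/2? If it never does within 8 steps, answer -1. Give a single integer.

Answer: 1

Derivation:
Step 1: max=10/3, min=3, spread=1/3
  -> spread < 1/2 first at step 1
Step 2: max=391/120, min=3, spread=31/120
Step 3: max=3451/1080, min=3, spread=211/1080
Step 4: max=340897/108000, min=5447/1800, spread=14077/108000
Step 5: max=3056407/972000, min=327683/108000, spread=5363/48600
Step 6: max=91220809/29160000, min=182869/60000, spread=93859/1166400
Step 7: max=5459074481/1749600000, min=296936467/97200000, spread=4568723/69984000
Step 8: max=326708435629/104976000000, min=8929618889/2916000000, spread=8387449/167961600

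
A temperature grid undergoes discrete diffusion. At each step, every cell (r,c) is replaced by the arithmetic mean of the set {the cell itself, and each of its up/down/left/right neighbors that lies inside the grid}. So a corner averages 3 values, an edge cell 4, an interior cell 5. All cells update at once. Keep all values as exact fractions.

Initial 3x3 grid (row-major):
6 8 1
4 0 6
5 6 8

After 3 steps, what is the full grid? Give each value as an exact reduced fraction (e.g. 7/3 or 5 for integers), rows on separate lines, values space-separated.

After step 1:
  6 15/4 5
  15/4 24/5 15/4
  5 19/4 20/3
After step 2:
  9/2 391/80 25/6
  391/80 104/25 1213/240
  9/2 1273/240 91/18
After step 3:
  571/120 21257/4800 1693/360
  7219/1600 1822/375 66371/14400
  1763/360 68471/14400 5549/1080

Answer: 571/120 21257/4800 1693/360
7219/1600 1822/375 66371/14400
1763/360 68471/14400 5549/1080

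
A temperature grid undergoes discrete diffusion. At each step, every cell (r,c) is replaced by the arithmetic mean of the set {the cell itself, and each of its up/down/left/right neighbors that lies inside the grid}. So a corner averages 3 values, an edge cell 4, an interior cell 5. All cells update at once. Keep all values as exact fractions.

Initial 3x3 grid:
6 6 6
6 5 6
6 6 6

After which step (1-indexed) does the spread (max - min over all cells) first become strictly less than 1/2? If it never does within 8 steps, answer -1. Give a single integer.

Step 1: max=6, min=23/4, spread=1/4
  -> spread < 1/2 first at step 1
Step 2: max=471/80, min=144/25, spread=51/400
Step 3: max=2113/360, min=27977/4800, spread=589/14400
Step 4: max=1686919/288000, min=175057/30000, spread=31859/1440000
Step 5: max=10535279/1800000, min=100988393/17280000, spread=751427/86400000
Step 6: max=6065736871/1036800000, min=631365313/108000000, spread=23149331/5184000000
Step 7: max=37905068111/6480000000, min=363765345737/62208000000, spread=616540643/311040000000
Step 8: max=21830947991239/3732480000000, min=2273687546017/388800000000, spread=17737747379/18662400000000

Answer: 1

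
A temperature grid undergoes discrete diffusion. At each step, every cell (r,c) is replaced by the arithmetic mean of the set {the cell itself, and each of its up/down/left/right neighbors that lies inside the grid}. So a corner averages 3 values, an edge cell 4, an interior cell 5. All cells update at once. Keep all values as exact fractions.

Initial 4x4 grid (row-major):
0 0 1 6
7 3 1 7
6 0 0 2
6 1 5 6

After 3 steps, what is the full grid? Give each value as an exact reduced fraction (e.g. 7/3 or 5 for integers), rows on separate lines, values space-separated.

Answer: 5507/2160 1031/450 2339/900 7039/2160
21341/7200 15209/6000 16237/6000 23617/7200
24893/7200 17321/6000 677/240 4813/1440
1567/432 2881/900 277/90 7271/2160

Derivation:
After step 1:
  7/3 1 2 14/3
  4 11/5 12/5 4
  19/4 2 8/5 15/4
  13/3 3 3 13/3
After step 2:
  22/9 113/60 151/60 32/9
  797/240 58/25 61/25 889/240
  181/48 271/100 51/20 821/240
  145/36 37/12 179/60 133/36
After step 3:
  5507/2160 1031/450 2339/900 7039/2160
  21341/7200 15209/6000 16237/6000 23617/7200
  24893/7200 17321/6000 677/240 4813/1440
  1567/432 2881/900 277/90 7271/2160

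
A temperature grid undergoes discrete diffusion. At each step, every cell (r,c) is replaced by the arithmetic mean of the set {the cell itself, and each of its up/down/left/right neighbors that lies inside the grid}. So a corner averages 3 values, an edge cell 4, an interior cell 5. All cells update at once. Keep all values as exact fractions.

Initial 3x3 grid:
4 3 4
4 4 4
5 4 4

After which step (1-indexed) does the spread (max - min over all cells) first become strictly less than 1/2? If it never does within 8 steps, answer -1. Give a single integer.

Step 1: max=13/3, min=11/3, spread=2/3
Step 2: max=77/18, min=893/240, spread=401/720
Step 3: max=4459/1080, min=8203/2160, spread=143/432
  -> spread < 1/2 first at step 3
Step 4: max=265523/64800, min=500921/129600, spread=1205/5184
Step 5: max=15741031/3888000, min=30213187/7776000, spread=10151/62208
Step 6: max=939913007/233280000, min=1826377889/466560000, spread=85517/746496
Step 7: max=56115995179/13996800000, min=109980643483/27993600000, spread=720431/8957952
Step 8: max=3357849044363/839808000000, min=6620866510601/1679616000000, spread=6069221/107495424

Answer: 3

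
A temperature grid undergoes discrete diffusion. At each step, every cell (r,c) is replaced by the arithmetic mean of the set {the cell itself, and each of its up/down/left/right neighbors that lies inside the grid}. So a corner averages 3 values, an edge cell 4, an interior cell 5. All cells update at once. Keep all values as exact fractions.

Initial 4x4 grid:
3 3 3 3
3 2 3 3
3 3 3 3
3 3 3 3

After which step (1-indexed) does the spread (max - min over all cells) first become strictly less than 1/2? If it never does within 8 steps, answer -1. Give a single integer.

Answer: 1

Derivation:
Step 1: max=3, min=11/4, spread=1/4
  -> spread < 1/2 first at step 1
Step 2: max=3, min=139/50, spread=11/50
Step 3: max=3, min=6833/2400, spread=367/2400
Step 4: max=1787/600, min=30829/10800, spread=1337/10800
Step 5: max=53531/18000, min=930331/324000, spread=33227/324000
Step 6: max=319951/108000, min=27945673/9720000, spread=849917/9720000
Step 7: max=4791467/1620000, min=841085653/291600000, spread=21378407/291600000
Step 8: max=1434311657/486000000, min=25277537629/8748000000, spread=540072197/8748000000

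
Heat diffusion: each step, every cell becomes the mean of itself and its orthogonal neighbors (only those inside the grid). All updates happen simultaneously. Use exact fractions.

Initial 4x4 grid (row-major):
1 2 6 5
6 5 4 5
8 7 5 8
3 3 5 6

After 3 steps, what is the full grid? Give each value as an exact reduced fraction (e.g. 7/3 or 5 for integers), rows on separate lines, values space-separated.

Answer: 2981/720 10213/2400 33311/7200 2161/432
1863/400 9511/2000 30311/6000 9659/1800
18371/3600 6179/1200 32513/6000 10121/1800
10981/2160 37117/7200 38429/7200 12203/2160

Derivation:
After step 1:
  3 7/2 17/4 16/3
  5 24/5 5 11/2
  6 28/5 29/5 6
  14/3 9/2 19/4 19/3
After step 2:
  23/6 311/80 217/48 181/36
  47/10 239/50 507/100 131/24
  319/60 267/50 543/100 709/120
  91/18 1171/240 1283/240 205/36
After step 3:
  2981/720 10213/2400 33311/7200 2161/432
  1863/400 9511/2000 30311/6000 9659/1800
  18371/3600 6179/1200 32513/6000 10121/1800
  10981/2160 37117/7200 38429/7200 12203/2160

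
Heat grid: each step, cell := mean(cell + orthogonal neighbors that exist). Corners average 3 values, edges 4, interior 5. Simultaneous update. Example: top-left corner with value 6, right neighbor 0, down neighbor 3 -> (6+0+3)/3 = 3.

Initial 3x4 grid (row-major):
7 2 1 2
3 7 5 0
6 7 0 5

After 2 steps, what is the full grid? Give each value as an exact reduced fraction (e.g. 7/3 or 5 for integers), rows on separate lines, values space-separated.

Answer: 14/3 311/80 207/80 13/6
1193/240 112/25 343/100 31/15
193/36 1163/240 811/240 107/36

Derivation:
After step 1:
  4 17/4 5/2 1
  23/4 24/5 13/5 3
  16/3 5 17/4 5/3
After step 2:
  14/3 311/80 207/80 13/6
  1193/240 112/25 343/100 31/15
  193/36 1163/240 811/240 107/36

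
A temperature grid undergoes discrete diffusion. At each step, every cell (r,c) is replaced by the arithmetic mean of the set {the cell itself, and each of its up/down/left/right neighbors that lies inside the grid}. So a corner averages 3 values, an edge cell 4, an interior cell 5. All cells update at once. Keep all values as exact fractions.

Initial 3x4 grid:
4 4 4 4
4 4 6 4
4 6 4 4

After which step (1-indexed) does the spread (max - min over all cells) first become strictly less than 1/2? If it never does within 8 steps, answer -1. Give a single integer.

Step 1: max=5, min=4, spread=1
Step 2: max=569/120, min=4, spread=89/120
Step 3: max=5507/1200, min=1689/400, spread=11/30
  -> spread < 1/2 first at step 3
Step 4: max=487547/108000, min=45817/10800, spread=29377/108000
Step 5: max=604171/135000, min=1164517/270000, spread=1753/10800
Step 6: max=12787807/2880000, min=84098041/19440000, spread=71029/622080
Step 7: max=8614716229/1944000000, min=5074623619/1166400000, spread=7359853/91125000
Step 8: max=45826144567/10368000000, min=101681335807/23328000000, spread=45679663/746496000

Answer: 3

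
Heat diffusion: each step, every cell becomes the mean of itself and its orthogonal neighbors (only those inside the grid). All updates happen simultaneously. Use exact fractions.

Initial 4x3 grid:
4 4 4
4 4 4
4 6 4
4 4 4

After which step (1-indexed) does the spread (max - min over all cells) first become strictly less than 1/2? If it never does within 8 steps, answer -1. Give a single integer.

Step 1: max=9/2, min=4, spread=1/2
Step 2: max=223/50, min=4, spread=23/50
  -> spread < 1/2 first at step 2
Step 3: max=10411/2400, min=813/200, spread=131/480
Step 4: max=92951/21600, min=14791/3600, spread=841/4320
Step 5: max=37102051/8640000, min=2973373/720000, spread=56863/345600
Step 6: max=332574341/77760000, min=26909543/6480000, spread=386393/3110400
Step 7: max=132809723131/31104000000, min=10788358813/2592000000, spread=26795339/248832000
Step 8: max=7948775714129/1866240000000, min=649166149667/155520000000, spread=254051069/2985984000

Answer: 2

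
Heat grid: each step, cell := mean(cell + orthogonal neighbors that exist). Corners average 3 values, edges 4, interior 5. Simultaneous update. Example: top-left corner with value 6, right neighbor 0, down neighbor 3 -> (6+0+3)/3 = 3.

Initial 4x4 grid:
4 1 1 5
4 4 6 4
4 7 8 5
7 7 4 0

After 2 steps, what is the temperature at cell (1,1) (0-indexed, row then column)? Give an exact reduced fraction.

Answer: 43/10

Derivation:
Step 1: cell (1,1) = 22/5
Step 2: cell (1,1) = 43/10
Full grid after step 2:
  19/6 263/80 821/240 139/36
  169/40 43/10 93/20 1031/240
  43/8 563/100 128/25 73/16
  71/12 23/4 5 4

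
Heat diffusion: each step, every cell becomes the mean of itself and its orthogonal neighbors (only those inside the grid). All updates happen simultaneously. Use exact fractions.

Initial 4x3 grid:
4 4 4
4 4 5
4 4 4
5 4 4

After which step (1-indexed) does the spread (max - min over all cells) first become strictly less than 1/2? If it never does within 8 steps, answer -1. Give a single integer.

Answer: 1

Derivation:
Step 1: max=13/3, min=4, spread=1/3
  -> spread < 1/2 first at step 1
Step 2: max=77/18, min=4, spread=5/18
Step 3: max=4531/1080, min=2939/720, spread=49/432
Step 4: max=542869/129600, min=88369/21600, spread=2531/25920
Step 5: max=216473089/51840000, min=889391/216000, spread=3019249/51840000
Step 6: max=216236711/51840000, min=80159051/19440000, spread=297509/6220800
Step 7: max=777652799209/186624000000, min=1205085521/291600000, spread=6398065769/186624000000
Step 8: max=2332225464773/559872000000, min=48245378951/11664000000, spread=131578201/4478976000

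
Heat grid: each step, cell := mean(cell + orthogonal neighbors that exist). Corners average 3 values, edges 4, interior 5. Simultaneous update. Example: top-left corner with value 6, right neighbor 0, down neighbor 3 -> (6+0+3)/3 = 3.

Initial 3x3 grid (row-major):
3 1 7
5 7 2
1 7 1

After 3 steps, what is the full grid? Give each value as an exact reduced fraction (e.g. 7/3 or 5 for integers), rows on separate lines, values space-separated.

After step 1:
  3 9/2 10/3
  4 22/5 17/4
  13/3 4 10/3
After step 2:
  23/6 457/120 145/36
  59/15 423/100 919/240
  37/9 241/60 139/36
After step 3:
  463/120 28619/7200 8399/2160
  14497/3600 7927/2000 57413/14400
  2171/540 14597/3600 8429/2160

Answer: 463/120 28619/7200 8399/2160
14497/3600 7927/2000 57413/14400
2171/540 14597/3600 8429/2160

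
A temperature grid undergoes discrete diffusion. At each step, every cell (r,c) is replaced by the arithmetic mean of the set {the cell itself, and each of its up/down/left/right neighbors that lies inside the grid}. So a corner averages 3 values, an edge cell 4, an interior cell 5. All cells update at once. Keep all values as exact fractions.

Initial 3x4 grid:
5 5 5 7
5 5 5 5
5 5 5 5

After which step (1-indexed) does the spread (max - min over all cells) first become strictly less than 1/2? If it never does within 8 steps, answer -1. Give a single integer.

Answer: 3

Derivation:
Step 1: max=17/3, min=5, spread=2/3
Step 2: max=50/9, min=5, spread=5/9
Step 3: max=581/108, min=5, spread=41/108
  -> spread < 1/2 first at step 3
Step 4: max=69017/12960, min=5, spread=4217/12960
Step 5: max=4097149/777600, min=18079/3600, spread=38417/155520
Step 6: max=244480211/46656000, min=362597/72000, spread=1903471/9331200
Step 7: max=14597789089/2799360000, min=10915759/2160000, spread=18038617/111974400
Step 8: max=873076182851/167961600000, min=984926759/194400000, spread=883978523/6718464000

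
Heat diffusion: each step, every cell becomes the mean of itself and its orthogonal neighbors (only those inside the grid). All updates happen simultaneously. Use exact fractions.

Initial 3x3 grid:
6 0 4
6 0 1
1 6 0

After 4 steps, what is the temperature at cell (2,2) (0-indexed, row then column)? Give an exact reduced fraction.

Answer: 4453/2025

Derivation:
Step 1: cell (2,2) = 7/3
Step 2: cell (2,2) = 16/9
Step 3: cell (2,2) = 1169/540
Step 4: cell (2,2) = 4453/2025
Full grid after step 4:
  41813/14400 1130207/432000 285617/129600
  2589539/864000 909043/360000 642013/288000
  93523/32400 2251789/864000 4453/2025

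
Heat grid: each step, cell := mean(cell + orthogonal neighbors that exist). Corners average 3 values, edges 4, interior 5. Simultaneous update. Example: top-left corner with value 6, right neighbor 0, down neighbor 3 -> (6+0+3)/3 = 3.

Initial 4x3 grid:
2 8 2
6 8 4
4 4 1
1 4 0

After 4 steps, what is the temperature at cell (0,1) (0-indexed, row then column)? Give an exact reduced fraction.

Answer: 346433/72000

Derivation:
Step 1: cell (0,1) = 5
Step 2: cell (0,1) = 21/4
Step 3: cell (0,1) = 5887/1200
Step 4: cell (0,1) = 346433/72000
Full grid after step 4:
  318827/64800 346433/72000 147251/32400
  991589/216000 87833/20000 446357/108000
  93301/24000 1314119/360000 366167/108000
  144883/43200 2674051/864000 375899/129600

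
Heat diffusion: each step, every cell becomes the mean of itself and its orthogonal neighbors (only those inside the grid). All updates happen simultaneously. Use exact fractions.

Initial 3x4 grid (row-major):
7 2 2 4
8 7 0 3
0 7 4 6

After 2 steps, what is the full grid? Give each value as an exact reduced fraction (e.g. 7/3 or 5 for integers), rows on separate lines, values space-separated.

After step 1:
  17/3 9/2 2 3
  11/2 24/5 16/5 13/4
  5 9/2 17/4 13/3
After step 2:
  47/9 509/120 127/40 11/4
  629/120 9/2 7/2 827/240
  5 371/80 977/240 71/18

Answer: 47/9 509/120 127/40 11/4
629/120 9/2 7/2 827/240
5 371/80 977/240 71/18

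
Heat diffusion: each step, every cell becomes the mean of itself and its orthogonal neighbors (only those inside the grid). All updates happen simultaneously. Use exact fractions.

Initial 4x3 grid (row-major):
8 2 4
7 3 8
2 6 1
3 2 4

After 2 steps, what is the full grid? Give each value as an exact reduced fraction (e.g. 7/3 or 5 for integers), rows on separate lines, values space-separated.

Answer: 179/36 1187/240 155/36
611/120 17/4 1117/240
439/120 21/5 833/240
127/36 673/240 65/18

Derivation:
After step 1:
  17/3 17/4 14/3
  5 26/5 4
  9/2 14/5 19/4
  7/3 15/4 7/3
After step 2:
  179/36 1187/240 155/36
  611/120 17/4 1117/240
  439/120 21/5 833/240
  127/36 673/240 65/18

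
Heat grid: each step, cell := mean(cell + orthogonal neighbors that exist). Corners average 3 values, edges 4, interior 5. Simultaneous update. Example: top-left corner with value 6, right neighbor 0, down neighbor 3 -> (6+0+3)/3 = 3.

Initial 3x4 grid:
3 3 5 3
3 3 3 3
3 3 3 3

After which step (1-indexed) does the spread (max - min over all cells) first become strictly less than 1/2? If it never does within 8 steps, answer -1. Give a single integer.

Step 1: max=11/3, min=3, spread=2/3
Step 2: max=211/60, min=3, spread=31/60
Step 3: max=1831/540, min=3, spread=211/540
  -> spread < 1/2 first at step 3
Step 4: max=178897/54000, min=2747/900, spread=14077/54000
Step 5: max=1598407/486000, min=165683/54000, spread=5363/24300
Step 6: max=47480809/14580000, min=92869/30000, spread=93859/583200
Step 7: max=2834674481/874800000, min=151136467/48600000, spread=4568723/34992000
Step 8: max=169244435629/52488000000, min=4555618889/1458000000, spread=8387449/83980800

Answer: 3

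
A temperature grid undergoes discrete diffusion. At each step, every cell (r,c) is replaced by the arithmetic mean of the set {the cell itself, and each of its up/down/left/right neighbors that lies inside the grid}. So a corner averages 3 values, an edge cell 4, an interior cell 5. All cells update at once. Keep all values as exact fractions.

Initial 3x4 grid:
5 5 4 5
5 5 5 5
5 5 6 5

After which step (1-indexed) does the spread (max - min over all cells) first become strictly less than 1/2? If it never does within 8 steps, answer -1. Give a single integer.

Answer: 2

Derivation:
Step 1: max=16/3, min=14/3, spread=2/3
Step 2: max=125/24, min=115/24, spread=5/12
  -> spread < 1/2 first at step 2
Step 3: max=1109/216, min=1051/216, spread=29/108
Step 4: max=275/54, min=265/54, spread=5/27
Step 5: max=13127/2592, min=12793/2592, spread=167/1296
Step 6: max=39233/7776, min=38527/7776, spread=353/3888
Step 7: max=939115/186624, min=927125/186624, spread=5995/93312
Step 8: max=5624279/1119744, min=5573161/1119744, spread=25559/559872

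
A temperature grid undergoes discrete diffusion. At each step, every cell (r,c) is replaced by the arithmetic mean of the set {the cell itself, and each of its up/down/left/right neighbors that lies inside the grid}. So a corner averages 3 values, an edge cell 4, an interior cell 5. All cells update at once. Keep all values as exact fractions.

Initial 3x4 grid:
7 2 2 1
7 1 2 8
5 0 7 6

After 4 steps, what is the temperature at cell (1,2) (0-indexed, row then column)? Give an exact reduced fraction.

Step 1: cell (1,2) = 4
Step 2: cell (1,2) = 323/100
Step 3: cell (1,2) = 1432/375
Step 4: cell (1,2) = 1334603/360000
Full grid after step 4:
  248969/64800 762383/216000 768043/216000 470873/129600
  827903/216000 675989/180000 1334603/360000 3519127/864000
  7079/1800 8573/2250 37007/9000 184441/43200

Answer: 1334603/360000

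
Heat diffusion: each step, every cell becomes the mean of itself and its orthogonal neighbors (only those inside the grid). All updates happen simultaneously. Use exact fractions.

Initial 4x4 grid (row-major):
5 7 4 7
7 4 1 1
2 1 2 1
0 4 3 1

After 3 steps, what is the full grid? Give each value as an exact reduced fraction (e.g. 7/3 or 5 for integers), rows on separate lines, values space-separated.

Answer: 2107/432 6493/1440 1903/480 413/120
1459/360 22373/6000 3079/1000 1331/480
597/200 2697/1000 13627/6000 14701/7200
881/360 2677/1200 7283/3600 3961/2160

Derivation:
After step 1:
  19/3 5 19/4 4
  9/2 4 12/5 5/2
  5/2 13/5 8/5 5/4
  2 2 5/2 5/3
After step 2:
  95/18 241/48 323/80 15/4
  13/3 37/10 61/20 203/80
  29/10 127/50 207/100 421/240
  13/6 91/40 233/120 65/36
After step 3:
  2107/432 6493/1440 1903/480 413/120
  1459/360 22373/6000 3079/1000 1331/480
  597/200 2697/1000 13627/6000 14701/7200
  881/360 2677/1200 7283/3600 3961/2160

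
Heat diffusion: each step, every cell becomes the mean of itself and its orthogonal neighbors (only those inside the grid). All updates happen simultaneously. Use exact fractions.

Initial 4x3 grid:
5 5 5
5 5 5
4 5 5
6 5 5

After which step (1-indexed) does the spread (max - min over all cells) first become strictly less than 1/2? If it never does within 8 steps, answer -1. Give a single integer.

Step 1: max=21/4, min=19/4, spread=1/2
Step 2: max=61/12, min=391/80, spread=47/240
  -> spread < 1/2 first at step 2
Step 3: max=24227/4800, min=11791/2400, spread=43/320
Step 4: max=217057/43200, min=106711/21600, spread=727/8640
Step 5: max=86516507/17280000, min=10695469/2160000, spread=63517/1152000
Step 6: max=778056037/155520000, min=96327289/19440000, spread=297509/6220800
Step 7: max=46615084583/9331200000, min=2893539913/583200000, spread=12737839/373248000
Step 8: max=2795490981397/559872000000, min=86845115821/17496000000, spread=131578201/4478976000

Answer: 2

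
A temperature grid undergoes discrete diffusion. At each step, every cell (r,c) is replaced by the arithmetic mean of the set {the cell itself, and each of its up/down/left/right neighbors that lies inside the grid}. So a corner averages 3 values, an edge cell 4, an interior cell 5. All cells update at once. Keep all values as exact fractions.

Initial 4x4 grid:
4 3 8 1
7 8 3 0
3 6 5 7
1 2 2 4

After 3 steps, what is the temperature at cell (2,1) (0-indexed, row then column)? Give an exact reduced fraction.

Answer: 1699/400

Derivation:
Step 1: cell (2,1) = 24/5
Step 2: cell (2,1) = 109/25
Step 3: cell (2,1) = 1699/400
Full grid after step 3:
  10909/2160 3559/720 4993/1200 2671/720
  7073/1440 28459/6000 1741/400 2997/800
  9871/2400 1699/400 24677/6000 28277/7200
  827/240 268/75 1697/450 8291/2160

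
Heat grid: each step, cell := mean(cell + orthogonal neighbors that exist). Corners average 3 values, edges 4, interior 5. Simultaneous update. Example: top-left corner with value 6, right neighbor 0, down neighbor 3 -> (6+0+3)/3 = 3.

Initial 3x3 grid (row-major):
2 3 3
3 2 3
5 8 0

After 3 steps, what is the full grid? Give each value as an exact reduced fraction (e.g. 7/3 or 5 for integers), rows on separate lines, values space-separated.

Answer: 3389/1080 20203/7200 1033/360
673/200 20347/6000 10589/3600
8543/2160 17177/4800 7483/2160

Derivation:
After step 1:
  8/3 5/2 3
  3 19/5 2
  16/3 15/4 11/3
After step 2:
  49/18 359/120 5/2
  37/10 301/100 187/60
  145/36 331/80 113/36
After step 3:
  3389/1080 20203/7200 1033/360
  673/200 20347/6000 10589/3600
  8543/2160 17177/4800 7483/2160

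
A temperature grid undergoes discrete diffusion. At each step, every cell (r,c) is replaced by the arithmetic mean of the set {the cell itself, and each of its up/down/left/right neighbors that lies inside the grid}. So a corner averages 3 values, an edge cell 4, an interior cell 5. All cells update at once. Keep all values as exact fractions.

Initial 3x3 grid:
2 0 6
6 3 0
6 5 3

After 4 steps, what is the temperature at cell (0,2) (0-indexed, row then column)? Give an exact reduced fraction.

Answer: 40829/14400

Derivation:
Step 1: cell (0,2) = 2
Step 2: cell (0,2) = 31/12
Step 3: cell (0,2) = 1861/720
Step 4: cell (0,2) = 40829/14400
Full grid after step 4:
  107459/32400 2589637/864000 40829/14400
  3110387/864000 403123/120000 652003/216000
  253993/64800 3125387/864000 434411/129600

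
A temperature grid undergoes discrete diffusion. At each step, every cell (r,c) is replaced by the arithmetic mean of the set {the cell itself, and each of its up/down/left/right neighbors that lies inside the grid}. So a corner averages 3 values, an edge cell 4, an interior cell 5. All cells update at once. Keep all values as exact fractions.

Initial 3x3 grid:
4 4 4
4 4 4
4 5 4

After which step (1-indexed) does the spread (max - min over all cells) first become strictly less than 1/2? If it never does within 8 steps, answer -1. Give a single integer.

Answer: 1

Derivation:
Step 1: max=13/3, min=4, spread=1/3
  -> spread < 1/2 first at step 1
Step 2: max=1027/240, min=4, spread=67/240
Step 3: max=9077/2160, min=807/200, spread=1807/10800
Step 4: max=3613963/864000, min=21961/5400, spread=33401/288000
Step 5: max=32333933/7776000, min=2203391/540000, spread=3025513/38880000
Step 6: max=12906526867/3110400000, min=117955949/28800000, spread=53531/995328
Step 7: max=772528925849/186624000000, min=31895116051/7776000000, spread=450953/11943936
Step 8: max=46298663560603/11197440000000, min=3833488610519/933120000000, spread=3799043/143327232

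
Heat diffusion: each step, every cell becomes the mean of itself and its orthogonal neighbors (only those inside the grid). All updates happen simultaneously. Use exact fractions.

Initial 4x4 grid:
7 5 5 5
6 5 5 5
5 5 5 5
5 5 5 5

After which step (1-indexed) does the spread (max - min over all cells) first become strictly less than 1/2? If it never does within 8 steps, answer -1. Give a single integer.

Step 1: max=6, min=5, spread=1
Step 2: max=23/4, min=5, spread=3/4
Step 3: max=223/40, min=5, spread=23/40
Step 4: max=2191/400, min=5, spread=191/400
  -> spread < 1/2 first at step 4
Step 5: max=194599/36000, min=45079/9000, spread=1587/4000
Step 6: max=5783591/1080000, min=2711899/540000, spread=39977/120000
Step 7: max=57416921/10800000, min=1359923/270000, spread=1006667/3600000
Step 8: max=5138744323/972000000, min=491030041/97200000, spread=25382657/108000000

Answer: 4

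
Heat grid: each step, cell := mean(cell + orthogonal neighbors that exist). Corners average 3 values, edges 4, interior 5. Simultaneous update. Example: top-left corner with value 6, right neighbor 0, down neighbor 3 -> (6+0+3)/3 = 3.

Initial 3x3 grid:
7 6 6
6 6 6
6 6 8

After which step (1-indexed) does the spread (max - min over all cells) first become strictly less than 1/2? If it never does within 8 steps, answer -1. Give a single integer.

Step 1: max=20/3, min=6, spread=2/3
Step 2: max=59/9, min=295/48, spread=59/144
  -> spread < 1/2 first at step 2
Step 3: max=689/108, min=1337/216, spread=41/216
Step 4: max=41209/6480, min=1075567/172800, spread=70019/518400
Step 5: max=2456693/388800, min=4840361/777600, spread=2921/31104
Step 6: max=147172621/23328000, min=291268867/46656000, spread=24611/373248
Step 7: max=8811372737/1399680000, min=17493164849/2799360000, spread=207329/4478976
Step 8: max=528200611489/83980800000, min=1050942988603/167961600000, spread=1746635/53747712

Answer: 2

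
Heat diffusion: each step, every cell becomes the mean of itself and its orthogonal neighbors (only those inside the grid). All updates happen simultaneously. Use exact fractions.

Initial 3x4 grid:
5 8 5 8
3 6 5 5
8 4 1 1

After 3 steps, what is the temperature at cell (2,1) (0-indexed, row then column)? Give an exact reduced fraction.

Answer: 5471/1200

Derivation:
Step 1: cell (2,1) = 19/4
Step 2: cell (2,1) = 177/40
Step 3: cell (2,1) = 5471/1200
Full grid after step 3:
  2993/540 10019/1800 3293/600 3803/720
  38021/7200 15199/3000 28253/6000 65227/14400
  443/90 5471/1200 14383/3600 8069/2160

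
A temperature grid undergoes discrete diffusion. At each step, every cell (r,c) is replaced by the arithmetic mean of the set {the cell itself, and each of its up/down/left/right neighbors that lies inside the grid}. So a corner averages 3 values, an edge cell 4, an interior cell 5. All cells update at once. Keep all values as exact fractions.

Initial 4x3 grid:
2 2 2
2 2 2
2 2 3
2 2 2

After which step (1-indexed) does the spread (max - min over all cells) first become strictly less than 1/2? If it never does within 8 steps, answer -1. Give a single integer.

Answer: 1

Derivation:
Step 1: max=7/3, min=2, spread=1/3
  -> spread < 1/2 first at step 1
Step 2: max=271/120, min=2, spread=31/120
Step 3: max=2371/1080, min=2, spread=211/1080
Step 4: max=232897/108000, min=3647/1800, spread=14077/108000
Step 5: max=2084407/972000, min=219683/108000, spread=5363/48600
Step 6: max=62060809/29160000, min=122869/60000, spread=93859/1166400
Step 7: max=3709474481/1749600000, min=199736467/97200000, spread=4568723/69984000
Step 8: max=221732435629/104976000000, min=6013618889/2916000000, spread=8387449/167961600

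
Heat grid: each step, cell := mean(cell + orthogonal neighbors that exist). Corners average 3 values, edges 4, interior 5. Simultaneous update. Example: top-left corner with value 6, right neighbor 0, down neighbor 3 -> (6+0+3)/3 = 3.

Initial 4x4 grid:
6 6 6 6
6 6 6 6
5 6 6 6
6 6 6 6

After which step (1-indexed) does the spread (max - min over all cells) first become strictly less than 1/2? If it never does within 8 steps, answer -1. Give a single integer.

Step 1: max=6, min=17/3, spread=1/3
  -> spread < 1/2 first at step 1
Step 2: max=6, min=689/120, spread=31/120
Step 3: max=6, min=6269/1080, spread=211/1080
Step 4: max=6, min=631157/108000, spread=16843/108000
Step 5: max=53921/9000, min=5693357/972000, spread=130111/972000
Step 6: max=3232841/540000, min=171317633/29160000, spread=3255781/29160000
Step 7: max=3228893/540000, min=5148446309/874800000, spread=82360351/874800000
Step 8: max=580693559/97200000, min=154712683109/26244000000, spread=2074577821/26244000000

Answer: 1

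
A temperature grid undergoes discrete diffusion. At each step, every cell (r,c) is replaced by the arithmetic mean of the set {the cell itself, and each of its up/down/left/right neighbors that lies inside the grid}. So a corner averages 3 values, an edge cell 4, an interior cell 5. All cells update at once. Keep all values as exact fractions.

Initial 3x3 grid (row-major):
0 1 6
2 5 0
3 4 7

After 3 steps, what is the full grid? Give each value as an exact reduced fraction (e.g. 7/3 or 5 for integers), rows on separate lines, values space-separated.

Answer: 263/120 622/225 3127/1080
6743/2400 5807/2000 8543/2400
2183/720 52583/14400 7909/2160

Derivation:
After step 1:
  1 3 7/3
  5/2 12/5 9/2
  3 19/4 11/3
After step 2:
  13/6 131/60 59/18
  89/40 343/100 129/40
  41/12 829/240 155/36
After step 3:
  263/120 622/225 3127/1080
  6743/2400 5807/2000 8543/2400
  2183/720 52583/14400 7909/2160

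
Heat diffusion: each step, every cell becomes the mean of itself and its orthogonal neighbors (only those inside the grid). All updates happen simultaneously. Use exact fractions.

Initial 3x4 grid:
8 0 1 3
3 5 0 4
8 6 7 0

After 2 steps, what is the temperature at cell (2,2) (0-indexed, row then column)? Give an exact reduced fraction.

Answer: 1009/240

Derivation:
Step 1: cell (2,2) = 13/4
Step 2: cell (2,2) = 1009/240
Full grid after step 2:
  79/18 329/120 317/120 65/36
  68/15 111/25 61/25 689/240
  109/18 1093/240 1009/240 26/9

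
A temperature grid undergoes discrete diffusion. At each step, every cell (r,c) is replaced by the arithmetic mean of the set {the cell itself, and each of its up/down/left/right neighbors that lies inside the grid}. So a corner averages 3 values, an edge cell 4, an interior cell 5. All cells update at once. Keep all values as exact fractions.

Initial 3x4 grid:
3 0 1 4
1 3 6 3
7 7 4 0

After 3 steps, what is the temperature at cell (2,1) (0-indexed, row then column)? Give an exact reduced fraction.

Answer: 2449/600

Derivation:
Step 1: cell (2,1) = 21/4
Step 2: cell (2,1) = 179/40
Step 3: cell (2,1) = 2449/600
Full grid after step 3:
  703/270 1193/450 2531/900 6079/2160
  24383/7200 10177/3000 6493/2000 14987/4800
  371/90 2449/600 6737/1800 7199/2160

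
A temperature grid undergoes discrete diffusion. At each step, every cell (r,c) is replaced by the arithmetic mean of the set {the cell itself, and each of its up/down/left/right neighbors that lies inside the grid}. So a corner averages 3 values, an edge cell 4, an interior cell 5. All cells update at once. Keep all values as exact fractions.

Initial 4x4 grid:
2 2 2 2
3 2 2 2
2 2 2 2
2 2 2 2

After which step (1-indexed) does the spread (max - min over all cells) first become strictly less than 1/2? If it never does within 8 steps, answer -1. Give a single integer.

Answer: 1

Derivation:
Step 1: max=7/3, min=2, spread=1/3
  -> spread < 1/2 first at step 1
Step 2: max=271/120, min=2, spread=31/120
Step 3: max=2371/1080, min=2, spread=211/1080
Step 4: max=232843/108000, min=2, spread=16843/108000
Step 5: max=2082643/972000, min=18079/9000, spread=130111/972000
Step 6: max=61962367/29160000, min=1087159/540000, spread=3255781/29160000
Step 7: max=1849953691/874800000, min=1091107/540000, spread=82360351/874800000
Step 8: max=55239316891/26244000000, min=196906441/97200000, spread=2074577821/26244000000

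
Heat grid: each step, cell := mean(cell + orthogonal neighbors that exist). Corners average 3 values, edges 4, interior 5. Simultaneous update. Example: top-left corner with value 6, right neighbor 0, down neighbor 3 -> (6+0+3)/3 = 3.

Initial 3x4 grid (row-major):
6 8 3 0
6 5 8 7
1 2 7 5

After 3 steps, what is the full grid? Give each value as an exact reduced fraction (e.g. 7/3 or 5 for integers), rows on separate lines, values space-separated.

After step 1:
  20/3 11/2 19/4 10/3
  9/2 29/5 6 5
  3 15/4 11/2 19/3
After step 2:
  50/9 1363/240 235/48 157/36
  599/120 511/100 541/100 31/6
  15/4 361/80 259/48 101/18
After step 3:
  11683/2160 38233/7200 36623/7200 2077/432
  34933/7200 7711/1500 15587/3000 9247/1800
  3181/720 11261/2400 37673/7200 2329/432

Answer: 11683/2160 38233/7200 36623/7200 2077/432
34933/7200 7711/1500 15587/3000 9247/1800
3181/720 11261/2400 37673/7200 2329/432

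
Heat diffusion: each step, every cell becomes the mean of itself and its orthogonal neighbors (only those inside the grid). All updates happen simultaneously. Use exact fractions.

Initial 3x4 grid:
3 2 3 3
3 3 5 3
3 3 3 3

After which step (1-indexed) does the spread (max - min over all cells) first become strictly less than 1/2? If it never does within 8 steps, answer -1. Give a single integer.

Answer: 3

Derivation:
Step 1: max=7/2, min=8/3, spread=5/6
Step 2: max=337/100, min=101/36, spread=127/225
Step 3: max=7907/2400, min=1573/540, spread=8243/21600
  -> spread < 1/2 first at step 3
Step 4: max=70787/21600, min=47839/16200, spread=4201/12960
Step 5: max=4201903/1296000, min=2917811/972000, spread=186893/777600
Step 6: max=251096117/77760000, min=176384269/58320000, spread=1910051/9331200
Step 7: max=14972028703/4665600000, min=10666023971/3499200000, spread=90079609/559872000
Step 8: max=894748663277/279936000000, min=643053658489/209952000000, spread=896250847/6718464000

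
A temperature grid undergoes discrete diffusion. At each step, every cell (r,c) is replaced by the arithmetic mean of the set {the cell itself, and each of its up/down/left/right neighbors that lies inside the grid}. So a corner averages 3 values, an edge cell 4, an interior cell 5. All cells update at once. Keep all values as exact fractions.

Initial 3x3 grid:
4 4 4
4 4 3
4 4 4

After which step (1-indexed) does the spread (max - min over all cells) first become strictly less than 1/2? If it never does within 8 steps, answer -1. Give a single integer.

Answer: 1

Derivation:
Step 1: max=4, min=11/3, spread=1/3
  -> spread < 1/2 first at step 1
Step 2: max=4, min=893/240, spread=67/240
Step 3: max=793/200, min=8203/2160, spread=1807/10800
Step 4: max=21239/5400, min=3298037/864000, spread=33401/288000
Step 5: max=2116609/540000, min=29874067/7776000, spread=3025513/38880000
Step 6: max=112444051/28800000, min=11976673133/3110400000, spread=53531/995328
Step 7: max=30312883949/7776000000, min=720463074151/186624000000, spread=450953/11943936
Step 8: max=3631471389481/933120000000, min=43280856439397/11197440000000, spread=3799043/143327232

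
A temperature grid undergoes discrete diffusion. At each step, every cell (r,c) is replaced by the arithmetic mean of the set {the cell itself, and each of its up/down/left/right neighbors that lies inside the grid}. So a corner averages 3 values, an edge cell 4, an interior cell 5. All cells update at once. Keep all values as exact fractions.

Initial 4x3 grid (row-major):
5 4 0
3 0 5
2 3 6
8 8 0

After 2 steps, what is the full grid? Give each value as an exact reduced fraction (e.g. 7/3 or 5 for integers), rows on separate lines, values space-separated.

After step 1:
  4 9/4 3
  5/2 3 11/4
  4 19/5 7/2
  6 19/4 14/3
After step 2:
  35/12 49/16 8/3
  27/8 143/50 49/16
  163/40 381/100 883/240
  59/12 1153/240 155/36

Answer: 35/12 49/16 8/3
27/8 143/50 49/16
163/40 381/100 883/240
59/12 1153/240 155/36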